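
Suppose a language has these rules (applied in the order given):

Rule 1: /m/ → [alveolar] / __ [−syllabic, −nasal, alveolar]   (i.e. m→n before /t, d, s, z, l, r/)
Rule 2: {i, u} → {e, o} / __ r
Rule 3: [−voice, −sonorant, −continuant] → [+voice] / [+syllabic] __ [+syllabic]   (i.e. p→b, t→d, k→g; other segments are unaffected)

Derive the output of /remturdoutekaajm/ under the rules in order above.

rentordoudegaajm

Rule 1 (nasal place assimilation): /m/ precedes the alveolar consonant /t/, so it assimilates in place to [n]. /remturdoutekaajm/ → renturdoutekaajm.
Rule 2 (pre-rhotic lowering): /u/ is a high vowel immediately before /r/, so it lowers to [o]. /renturdoutekaajm/ → rentordoutekaajm.
Rule 3 (intervocalic voicing): /t/ is a voiceless stop between vowels /u/ and /e/, so it voices to [d]. /k/ is a voiceless stop between vowels /e/ and /a/, so it voices to [g]. /rentordoutekaajm/ → rentordoudegaajm.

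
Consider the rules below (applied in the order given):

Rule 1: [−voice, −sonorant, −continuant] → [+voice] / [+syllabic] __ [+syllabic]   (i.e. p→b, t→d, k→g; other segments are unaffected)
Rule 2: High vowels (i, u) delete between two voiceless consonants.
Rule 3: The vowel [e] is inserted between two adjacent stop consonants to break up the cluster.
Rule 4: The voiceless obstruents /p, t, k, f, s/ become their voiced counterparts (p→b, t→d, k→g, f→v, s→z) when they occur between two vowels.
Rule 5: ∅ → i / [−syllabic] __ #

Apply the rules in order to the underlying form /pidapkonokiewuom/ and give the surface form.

Rule 1 (intervocalic voicing): /k/ is a voiceless stop between vowels /o/ and /i/, so it voices to [g]. /pidapkonokiewuom/ → pidapkonogiewuom.
Rule 2 (high vowel syncope): no segment meets the environment; /pidapkonogiewuom/ is unchanged.
Rule 3 (stop-cluster e-epenthesis): /p/ and /k/ form a stop–stop cluster, so [e] is inserted between them. /pidapkonogiewuom/ → pidapekonogiewuom.
Rule 4 (intervocalic voicing): /p/ is a voiceless obstruent between vowels /a/ and /e/, so it voices to [b]. /k/ is a voiceless obstruent between vowels /e/ and /o/, so it voices to [g]. /pidapekonogiewuom/ → pidabegonogiewuom.
Rule 5 (final i-epenthesis): the form ends in the consonant /m/, so [i] is inserted word-finally. /pidabegonogiewuom/ → pidabegonogiewuomi.

pidabegonogiewuomi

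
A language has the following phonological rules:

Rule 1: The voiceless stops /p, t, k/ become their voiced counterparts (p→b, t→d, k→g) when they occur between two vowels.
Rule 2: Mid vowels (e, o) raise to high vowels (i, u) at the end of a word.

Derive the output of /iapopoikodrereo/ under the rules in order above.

iaboboigodrereu

Rule 1 (intervocalic voicing): /p/ is a voiceless stop between vowels /a/ and /o/, so it voices to [b]. /p/ is a voiceless stop between vowels /o/ and /o/, so it voices to [b]. /k/ is a voiceless stop between vowels /i/ and /o/, so it voices to [g]. /iapopoikodrereo/ → iaboboigodrereo.
Rule 2 (final vowel raising): /o/ is a mid vowel in word-final position, so it raises to [u]. /iaboboigodrereo/ → iaboboigodrereu.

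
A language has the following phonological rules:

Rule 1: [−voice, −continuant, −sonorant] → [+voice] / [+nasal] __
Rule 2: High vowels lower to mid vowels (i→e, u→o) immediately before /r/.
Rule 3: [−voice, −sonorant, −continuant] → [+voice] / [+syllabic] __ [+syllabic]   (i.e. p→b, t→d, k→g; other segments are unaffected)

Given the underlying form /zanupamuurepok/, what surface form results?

Rule 1 (post-nasal voicing): no segment meets the environment; /zanupamuurepok/ is unchanged.
Rule 2 (pre-rhotic lowering): /u/ is a high vowel immediately before /r/, so it lowers to [o]. /zanupamuurepok/ → zanupamuorepok.
Rule 3 (intervocalic voicing): /p/ is a voiceless stop between vowels /u/ and /a/, so it voices to [b]. /p/ is a voiceless stop between vowels /e/ and /o/, so it voices to [b]. /zanupamuorepok/ → zanubamuorebok.

zanubamuorebok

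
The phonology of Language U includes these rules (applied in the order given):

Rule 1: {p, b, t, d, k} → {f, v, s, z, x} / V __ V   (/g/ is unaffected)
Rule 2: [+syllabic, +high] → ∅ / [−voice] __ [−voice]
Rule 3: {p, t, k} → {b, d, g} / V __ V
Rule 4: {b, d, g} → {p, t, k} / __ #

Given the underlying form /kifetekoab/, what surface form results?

Rule 1 (intervocalic spirantization): /t/ is a stop between vowels /e/ and /e/, so it spirantizes to the fricative [s]. /k/ is a stop between vowels /e/ and /o/, so it spirantizes to the fricative [x]. /kifetekoab/ → kifesexoab.
Rule 2 (high vowel syncope): /i/ is a high vowel flanked by voiceless consonants /k/ and /f/, so it deletes. /kifesexoab/ → kfesexoab.
Rule 3 (intervocalic voicing): no segment meets the environment; /kfesexoab/ is unchanged.
Rule 4 (final devoicing): /b/ is a voiced stop in word-final position, so it devoices to [p]. /kfesexoab/ → kfesexoap.

kfesexoap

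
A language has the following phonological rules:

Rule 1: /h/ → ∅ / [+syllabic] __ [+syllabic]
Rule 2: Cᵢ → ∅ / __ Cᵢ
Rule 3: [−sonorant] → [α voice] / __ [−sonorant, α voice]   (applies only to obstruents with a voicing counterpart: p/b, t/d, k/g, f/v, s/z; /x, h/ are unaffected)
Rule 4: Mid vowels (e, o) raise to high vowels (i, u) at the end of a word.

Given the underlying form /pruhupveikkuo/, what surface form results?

pruubveikuu

Rule 1 (intervocalic h-deletion): /h/ occurs between vowels /u/ and /u/, so it deletes. /pruhupveikkuo/ → pruupveikkuo.
Rule 2 (degemination): /kk/ is a geminate; the first /k/ deletes. /pruupveikkuo/ → pruupveikuo.
Rule 3 (regressive voicing assimilation): /p/ precedes the voiced obstruent /v/, so it voices to [b] by assimilation. /pruupveikuo/ → pruubveikuo.
Rule 4 (final vowel raising): /o/ is a mid vowel in word-final position, so it raises to [u]. /pruubveikuo/ → pruubveikuu.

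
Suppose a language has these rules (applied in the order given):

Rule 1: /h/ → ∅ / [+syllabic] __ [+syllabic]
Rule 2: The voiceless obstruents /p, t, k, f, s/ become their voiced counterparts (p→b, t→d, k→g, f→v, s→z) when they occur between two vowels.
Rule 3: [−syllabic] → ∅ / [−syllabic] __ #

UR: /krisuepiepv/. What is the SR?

Rule 1 (intervocalic h-deletion): no segment meets the environment; /krisuepiepv/ is unchanged.
Rule 2 (intervocalic voicing): /s/ is a voiceless obstruent between vowels /i/ and /u/, so it voices to [z]. /p/ is a voiceless obstruent between vowels /e/ and /i/, so it voices to [b]. /krisuepiepv/ → krizuebiepv.
Rule 3 (final cluster simplification): /v/ is the second consonant of a word-final cluster /pv/, so it deletes. /krizuebiepv/ → krizuebiep.

krizuebiep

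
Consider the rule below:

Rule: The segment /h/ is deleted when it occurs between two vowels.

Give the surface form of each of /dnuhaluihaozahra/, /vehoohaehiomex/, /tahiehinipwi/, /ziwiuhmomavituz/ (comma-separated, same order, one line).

dnualuiaozahra, veooaeiomex, taieinipwi, ziwiuhmomavituz

/dnuhaluihaozahra/: /h/ occurs between vowels /u/ and /a/, so it deletes. /h/ occurs between vowels /i/ and /a/, so it deletes. → [dnualuiaozahra].
/vehoohaehiomex/: /h/ occurs between vowels /e/ and /o/, so it deletes. /h/ occurs between vowels /o/ and /a/, so it deletes. /h/ occurs between vowels /e/ and /i/, so it deletes. → [veooaeiomex].
/tahiehinipwi/: /h/ occurs between vowels /a/ and /i/, so it deletes. /h/ occurs between vowels /e/ and /i/, so it deletes. → [taieinipwi].
/ziwiuhmomavituz/: the rule's environment is not met; surfaces unchanged as [ziwiuhmomavituz].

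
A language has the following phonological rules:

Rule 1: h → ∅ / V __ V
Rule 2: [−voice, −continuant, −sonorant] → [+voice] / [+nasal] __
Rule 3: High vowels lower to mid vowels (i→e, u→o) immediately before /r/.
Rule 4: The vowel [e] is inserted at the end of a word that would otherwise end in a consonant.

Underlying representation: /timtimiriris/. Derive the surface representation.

Rule 1 (intervocalic h-deletion): no segment meets the environment; /timtimiriris/ is unchanged.
Rule 2 (post-nasal voicing): /t/ is a voiceless stop immediately after the nasal /m/, so it voices to [d]. /timtimiriris/ → timdimiriris.
Rule 3 (pre-rhotic lowering): /i/ is a high vowel immediately before /r/, so it lowers to [e]. /i/ is a high vowel immediately before /r/, so it lowers to [e]. /timdimiriris/ → timdimereris.
Rule 4 (final e-epenthesis): the form ends in the consonant /s/, so [e] is inserted word-finally. /timdimereris/ → timdimererise.

timdimererise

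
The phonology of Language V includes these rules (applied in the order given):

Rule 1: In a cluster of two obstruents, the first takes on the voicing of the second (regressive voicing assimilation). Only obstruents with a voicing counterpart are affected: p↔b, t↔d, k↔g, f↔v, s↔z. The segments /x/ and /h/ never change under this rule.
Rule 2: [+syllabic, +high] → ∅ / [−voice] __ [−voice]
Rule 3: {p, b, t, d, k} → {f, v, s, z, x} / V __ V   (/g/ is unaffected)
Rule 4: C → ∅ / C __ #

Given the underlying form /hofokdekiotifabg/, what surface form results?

hofogdexiotfab

Rule 1 (regressive voicing assimilation): /k/ precedes the voiced obstruent /d/, so it voices to [g] by assimilation. /hofokdekiotifabg/ → hofogdekiotifabg.
Rule 2 (high vowel syncope): /i/ is a high vowel flanked by voiceless consonants /t/ and /f/, so it deletes. /hofogdekiotifabg/ → hofogdekiotfabg.
Rule 3 (intervocalic spirantization): /k/ is a stop between vowels /e/ and /i/, so it spirantizes to the fricative [x]. /hofogdekiotfabg/ → hofogdexiotfabg.
Rule 4 (final cluster simplification): /g/ is the second consonant of a word-final cluster /bg/, so it deletes. /hofogdexiotfabg/ → hofogdexiotfab.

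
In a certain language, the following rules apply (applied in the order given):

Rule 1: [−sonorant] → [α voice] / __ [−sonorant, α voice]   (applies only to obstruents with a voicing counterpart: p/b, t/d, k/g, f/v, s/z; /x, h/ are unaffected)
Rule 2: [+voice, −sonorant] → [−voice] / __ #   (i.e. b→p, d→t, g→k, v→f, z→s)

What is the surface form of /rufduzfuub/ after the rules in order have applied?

ruvdusfuup

Rule 1 (regressive voicing assimilation): /f/ precedes the voiced obstruent /d/, so it voices to [v] by assimilation. /z/ precedes the voiceless obstruent /f/, so it devoices to [s] by assimilation. /rufduzfuub/ → ruvdusfuub.
Rule 2 (final devoicing): /b/ is a voiced obstruent in word-final position, so it devoices to [p]. /ruvdusfuub/ → ruvdusfuup.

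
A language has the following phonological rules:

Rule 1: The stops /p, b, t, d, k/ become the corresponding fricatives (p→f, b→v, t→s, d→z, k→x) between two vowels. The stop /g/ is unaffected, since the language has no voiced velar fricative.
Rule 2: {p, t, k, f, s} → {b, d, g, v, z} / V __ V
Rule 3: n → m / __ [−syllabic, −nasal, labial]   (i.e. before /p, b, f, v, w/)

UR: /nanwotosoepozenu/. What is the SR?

namwozozoevozenu

Rule 1 (intervocalic spirantization): /t/ is a stop between vowels /o/ and /o/, so it spirantizes to the fricative [s]. /p/ is a stop between vowels /e/ and /o/, so it spirantizes to the fricative [f]. /nanwotosoepozenu/ → nanwososoefozenu.
Rule 2 (intervocalic voicing): /s/ is a voiceless obstruent between vowels /o/ and /o/, so it voices to [z]. /s/ is a voiceless obstruent between vowels /o/ and /o/, so it voices to [z]. /f/ is a voiceless obstruent between vowels /e/ and /o/, so it voices to [v]. /nanwososoefozenu/ → nanwozozoevozenu.
Rule 3 (nasal place assimilation): /n/ precedes the labial consonant /w/, so it assimilates in place to [m]. /nanwozozoevozenu/ → namwozozoevozenu.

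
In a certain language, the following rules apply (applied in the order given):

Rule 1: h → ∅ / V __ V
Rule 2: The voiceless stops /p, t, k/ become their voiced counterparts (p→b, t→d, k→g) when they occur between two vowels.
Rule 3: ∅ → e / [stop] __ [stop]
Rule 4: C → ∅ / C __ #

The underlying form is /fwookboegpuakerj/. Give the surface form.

Rule 1 (intervocalic h-deletion): no segment meets the environment; /fwookboegpuakerj/ is unchanged.
Rule 2 (intervocalic voicing): /k/ is a voiceless stop between vowels /a/ and /e/, so it voices to [g]. /fwookboegpuakerj/ → fwookboegpuagerj.
Rule 3 (stop-cluster e-epenthesis): /k/ and /b/ form a stop–stop cluster, so [e] is inserted between them. /g/ and /p/ form a stop–stop cluster, so [e] is inserted between them. /fwookboegpuagerj/ → fwookeboegepuagerj.
Rule 4 (final cluster simplification): /j/ is the second consonant of a word-final cluster /rj/, so it deletes. /fwookeboegepuagerj/ → fwookeboegepuager.

fwookeboegepuager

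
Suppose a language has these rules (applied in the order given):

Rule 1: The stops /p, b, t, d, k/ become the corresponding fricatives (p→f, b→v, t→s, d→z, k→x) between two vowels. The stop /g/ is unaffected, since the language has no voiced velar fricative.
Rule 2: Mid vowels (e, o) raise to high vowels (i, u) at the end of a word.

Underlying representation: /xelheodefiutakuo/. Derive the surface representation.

Rule 1 (intervocalic spirantization): /d/ is a stop between vowels /o/ and /e/, so it spirantizes to the fricative [z]. /t/ is a stop between vowels /u/ and /a/, so it spirantizes to the fricative [s]. /k/ is a stop between vowels /a/ and /u/, so it spirantizes to the fricative [x]. /xelheodefiutakuo/ → xelheozefiusaxuo.
Rule 2 (final vowel raising): /o/ is a mid vowel in word-final position, so it raises to [u]. /xelheozefiusaxuo/ → xelheozefiusaxuu.

xelheozefiusaxuu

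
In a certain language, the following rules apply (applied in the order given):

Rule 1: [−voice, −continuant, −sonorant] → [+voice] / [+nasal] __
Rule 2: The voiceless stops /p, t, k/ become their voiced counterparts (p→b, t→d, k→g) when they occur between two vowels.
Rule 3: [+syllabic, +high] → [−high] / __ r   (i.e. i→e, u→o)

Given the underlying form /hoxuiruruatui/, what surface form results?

Rule 1 (post-nasal voicing): no segment meets the environment; /hoxuiruruatui/ is unchanged.
Rule 2 (intervocalic voicing): /t/ is a voiceless stop between vowels /a/ and /u/, so it voices to [d]. /hoxuiruruatui/ → hoxuiruruadui.
Rule 3 (pre-rhotic lowering): /i/ is a high vowel immediately before /r/, so it lowers to [e]. /u/ is a high vowel immediately before /r/, so it lowers to [o]. /hoxuiruruadui/ → hoxueroruadui.

hoxueroruadui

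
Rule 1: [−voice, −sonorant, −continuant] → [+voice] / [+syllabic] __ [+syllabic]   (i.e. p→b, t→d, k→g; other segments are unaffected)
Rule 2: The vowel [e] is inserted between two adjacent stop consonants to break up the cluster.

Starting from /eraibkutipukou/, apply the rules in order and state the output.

Rule 1 (intervocalic voicing): /t/ is a voiceless stop between vowels /u/ and /i/, so it voices to [d]. /p/ is a voiceless stop between vowels /i/ and /u/, so it voices to [b]. /k/ is a voiceless stop between vowels /u/ and /o/, so it voices to [g]. /eraibkutipukou/ → eraibkudibugou.
Rule 2 (stop-cluster e-epenthesis): /b/ and /k/ form a stop–stop cluster, so [e] is inserted between them. /eraibkudibugou/ → eraibekudibugou.

eraibekudibugou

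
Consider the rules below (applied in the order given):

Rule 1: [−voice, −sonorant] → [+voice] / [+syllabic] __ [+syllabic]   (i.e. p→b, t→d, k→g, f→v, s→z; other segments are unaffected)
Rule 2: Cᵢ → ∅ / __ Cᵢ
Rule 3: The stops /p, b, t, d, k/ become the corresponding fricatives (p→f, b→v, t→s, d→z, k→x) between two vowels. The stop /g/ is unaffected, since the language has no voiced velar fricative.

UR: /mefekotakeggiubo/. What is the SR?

mevegozagegiuvo

Rule 1 (intervocalic voicing): /f/ is a voiceless obstruent between vowels /e/ and /e/, so it voices to [v]. /k/ is a voiceless obstruent between vowels /e/ and /o/, so it voices to [g]. /t/ is a voiceless obstruent between vowels /o/ and /a/, so it voices to [d]. /k/ is a voiceless obstruent between vowels /a/ and /e/, so it voices to [g]. /mefekotakeggiubo/ → mevegodageggiubo.
Rule 2 (degemination): /gg/ is a geminate; the first /g/ deletes. /mevegodageggiubo/ → mevegodagegiubo.
Rule 3 (intervocalic spirantization): /d/ is a stop between vowels /o/ and /a/, so it spirantizes to the fricative [z]. /b/ is a stop between vowels /u/ and /o/, so it spirantizes to the fricative [v]. /mevegodagegiubo/ → mevegozagegiuvo.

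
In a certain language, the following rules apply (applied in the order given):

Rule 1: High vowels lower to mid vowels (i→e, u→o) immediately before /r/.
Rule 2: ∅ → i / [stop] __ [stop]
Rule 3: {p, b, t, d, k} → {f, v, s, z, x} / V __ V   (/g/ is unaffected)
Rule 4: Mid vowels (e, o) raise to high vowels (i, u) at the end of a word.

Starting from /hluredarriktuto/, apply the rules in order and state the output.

Rule 1 (pre-rhotic lowering): /u/ is a high vowel immediately before /r/, so it lowers to [o]. /hluredarriktuto/ → hloredarriktuto.
Rule 2 (stop-cluster i-epenthesis): /k/ and /t/ form a stop–stop cluster, so [i] is inserted between them. /hloredarriktuto/ → hloredarrikituto.
Rule 3 (intervocalic spirantization): /d/ is a stop between vowels /e/ and /a/, so it spirantizes to the fricative [z]. /k/ is a stop between vowels /i/ and /i/, so it spirantizes to the fricative [x]. /t/ is a stop between vowels /i/ and /u/, so it spirantizes to the fricative [s]. /t/ is a stop between vowels /u/ and /o/, so it spirantizes to the fricative [s]. /hloredarrikituto/ → hlorezarrixisuso.
Rule 4 (final vowel raising): /o/ is a mid vowel in word-final position, so it raises to [u]. /hlorezarrixisuso/ → hlorezarrixisusu.

hlorezarrixisusu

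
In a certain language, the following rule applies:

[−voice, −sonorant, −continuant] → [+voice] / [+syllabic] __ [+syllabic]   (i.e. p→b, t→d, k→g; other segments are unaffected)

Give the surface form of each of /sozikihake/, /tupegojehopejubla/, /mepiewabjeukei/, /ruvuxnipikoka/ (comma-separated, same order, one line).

sozigihage, tubegojehobejubla, mebiewabjeugei, ruvuxnibigoga

/sozikihake/: /k/ is a voiceless stop between vowels /i/ and /i/, so it voices to [g]. /k/ is a voiceless stop between vowels /a/ and /e/, so it voices to [g]. → [sozigihage].
/tupegojehopejubla/: /p/ is a voiceless stop between vowels /u/ and /e/, so it voices to [b]. /p/ is a voiceless stop between vowels /o/ and /e/, so it voices to [b]. → [tubegojehobejubla].
/mepiewabjeukei/: /p/ is a voiceless stop between vowels /e/ and /i/, so it voices to [b]. /k/ is a voiceless stop between vowels /u/ and /e/, so it voices to [g]. → [mebiewabjeugei].
/ruvuxnipikoka/: /p/ is a voiceless stop between vowels /i/ and /i/, so it voices to [b]. /k/ is a voiceless stop between vowels /i/ and /o/, so it voices to [g]. /k/ is a voiceless stop between vowels /o/ and /a/, so it voices to [g]. → [ruvuxnibigoga].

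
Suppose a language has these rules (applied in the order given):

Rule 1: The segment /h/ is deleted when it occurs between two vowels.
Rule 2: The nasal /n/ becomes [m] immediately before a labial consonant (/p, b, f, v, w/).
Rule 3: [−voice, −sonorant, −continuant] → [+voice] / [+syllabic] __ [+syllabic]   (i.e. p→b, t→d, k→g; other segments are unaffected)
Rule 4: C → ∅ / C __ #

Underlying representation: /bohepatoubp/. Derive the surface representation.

boebadoub

Rule 1 (intervocalic h-deletion): /h/ occurs between vowels /o/ and /e/, so it deletes. /bohepatoubp/ → boepatoubp.
Rule 2 (nasal place assimilation): no segment meets the environment; /boepatoubp/ is unchanged.
Rule 3 (intervocalic voicing): /p/ is a voiceless stop between vowels /e/ and /a/, so it voices to [b]. /t/ is a voiceless stop between vowels /a/ and /o/, so it voices to [d]. /boepatoubp/ → boebadoubp.
Rule 4 (final cluster simplification): /p/ is the second consonant of a word-final cluster /bp/, so it deletes. /boebadoubp/ → boebadoub.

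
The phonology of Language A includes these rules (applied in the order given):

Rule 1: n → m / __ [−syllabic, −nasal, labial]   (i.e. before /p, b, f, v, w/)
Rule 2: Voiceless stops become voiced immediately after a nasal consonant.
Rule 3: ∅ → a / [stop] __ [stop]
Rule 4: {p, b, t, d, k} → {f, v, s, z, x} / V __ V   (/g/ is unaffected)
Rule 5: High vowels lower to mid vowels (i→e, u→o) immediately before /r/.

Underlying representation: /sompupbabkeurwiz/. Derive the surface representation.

sombufavavaxeorwiz

Rule 1 (nasal place assimilation): no segment meets the environment; /sompupbabkeurwiz/ is unchanged.
Rule 2 (post-nasal voicing): /p/ is a voiceless stop immediately after the nasal /m/, so it voices to [b]. /sompupbabkeurwiz/ → sombupbabkeurwiz.
Rule 3 (stop-cluster a-epenthesis): /p/ and /b/ form a stop–stop cluster, so [a] is inserted between them. /b/ and /k/ form a stop–stop cluster, so [a] is inserted between them. /sombupbabkeurwiz/ → sombupababakeurwiz.
Rule 4 (intervocalic spirantization): /p/ is a stop between vowels /u/ and /a/, so it spirantizes to the fricative [f]. /b/ is a stop between vowels /a/ and /a/, so it spirantizes to the fricative [v]. /b/ is a stop between vowels /a/ and /a/, so it spirantizes to the fricative [v]. /k/ is a stop between vowels /a/ and /e/, so it spirantizes to the fricative [x]. /sombupababakeurwiz/ → sombufavavaxeurwiz.
Rule 5 (pre-rhotic lowering): /u/ is a high vowel immediately before /r/, so it lowers to [o]. /sombufavavaxeurwiz/ → sombufavavaxeorwiz.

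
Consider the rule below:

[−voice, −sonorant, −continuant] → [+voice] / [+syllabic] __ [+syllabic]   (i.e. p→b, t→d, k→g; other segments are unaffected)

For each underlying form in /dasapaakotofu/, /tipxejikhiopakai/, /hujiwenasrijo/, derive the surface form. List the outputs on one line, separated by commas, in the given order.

dasabaagodofu, tipxejikhiobagai, hujiwenasrijo

/dasapaakotofu/: /p/ is a voiceless stop between vowels /a/ and /a/, so it voices to [b]. /k/ is a voiceless stop between vowels /a/ and /o/, so it voices to [g]. /t/ is a voiceless stop between vowels /o/ and /o/, so it voices to [d]. → [dasabaagodofu].
/tipxejikhiopakai/: /p/ is a voiceless stop between vowels /o/ and /a/, so it voices to [b]. /k/ is a voiceless stop between vowels /a/ and /a/, so it voices to [g]. → [tipxejikhiobagai].
/hujiwenasrijo/: the rule's environment is not met; surfaces unchanged as [hujiwenasrijo].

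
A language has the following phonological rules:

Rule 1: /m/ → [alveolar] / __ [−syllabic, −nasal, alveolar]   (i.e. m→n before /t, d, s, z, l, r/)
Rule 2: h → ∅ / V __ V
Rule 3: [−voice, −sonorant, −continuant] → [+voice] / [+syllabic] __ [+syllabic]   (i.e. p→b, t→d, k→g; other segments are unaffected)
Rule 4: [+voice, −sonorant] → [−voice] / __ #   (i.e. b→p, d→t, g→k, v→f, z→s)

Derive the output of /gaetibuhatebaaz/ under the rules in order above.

gaedibuadebaas

Rule 1 (nasal place assimilation): no segment meets the environment; /gaetibuhatebaaz/ is unchanged.
Rule 2 (intervocalic h-deletion): /h/ occurs between vowels /u/ and /a/, so it deletes. /gaetibuhatebaaz/ → gaetibuatebaaz.
Rule 3 (intervocalic voicing): /t/ is a voiceless stop between vowels /e/ and /i/, so it voices to [d]. /t/ is a voiceless stop between vowels /a/ and /e/, so it voices to [d]. /gaetibuatebaaz/ → gaedibuadebaaz.
Rule 4 (final devoicing): /z/ is a voiced obstruent in word-final position, so it devoices to [s]. /gaedibuadebaaz/ → gaedibuadebaas.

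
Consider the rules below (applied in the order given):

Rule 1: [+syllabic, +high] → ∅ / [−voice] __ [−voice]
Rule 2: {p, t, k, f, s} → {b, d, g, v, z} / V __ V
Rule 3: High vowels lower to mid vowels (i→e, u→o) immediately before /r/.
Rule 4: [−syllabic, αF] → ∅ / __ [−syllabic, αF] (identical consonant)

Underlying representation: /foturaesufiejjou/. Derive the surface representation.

fodoraesfiejou

Rule 1 (high vowel syncope): /u/ is a high vowel flanked by voiceless consonants /s/ and /f/, so it deletes. /foturaesufiejjou/ → foturaesfiejjou.
Rule 2 (intervocalic voicing): /t/ is a voiceless obstruent between vowels /o/ and /u/, so it voices to [d]. /foturaesfiejjou/ → foduraesfiejjou.
Rule 3 (pre-rhotic lowering): /u/ is a high vowel immediately before /r/, so it lowers to [o]. /foduraesfiejjou/ → fodoraesfiejjou.
Rule 4 (degemination): /jj/ is a geminate; the first /j/ deletes. /fodoraesfiejjou/ → fodoraesfiejou.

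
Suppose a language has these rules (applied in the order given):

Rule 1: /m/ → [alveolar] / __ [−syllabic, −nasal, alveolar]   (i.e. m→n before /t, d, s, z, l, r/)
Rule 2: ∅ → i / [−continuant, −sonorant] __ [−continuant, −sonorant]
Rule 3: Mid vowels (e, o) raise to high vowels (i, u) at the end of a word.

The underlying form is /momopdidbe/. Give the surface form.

momopididibi

Rule 1 (nasal place assimilation): no segment meets the environment; /momopdidbe/ is unchanged.
Rule 2 (stop-cluster i-epenthesis): /p/ and /d/ form a stop–stop cluster, so [i] is inserted between them. /d/ and /b/ form a stop–stop cluster, so [i] is inserted between them. /momopdidbe/ → momopididibe.
Rule 3 (final vowel raising): /e/ is a mid vowel in word-final position, so it raises to [i]. /momopididibe/ → momopididibi.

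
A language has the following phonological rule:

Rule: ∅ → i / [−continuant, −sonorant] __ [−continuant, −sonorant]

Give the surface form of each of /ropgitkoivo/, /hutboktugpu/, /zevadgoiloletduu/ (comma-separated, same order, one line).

/ropgitkoivo/: /p/ and /g/ form a stop–stop cluster, so [i] is inserted between them. /t/ and /k/ form a stop–stop cluster, so [i] is inserted between them. → [ropigitikoivo].
/hutboktugpu/: /t/ and /b/ form a stop–stop cluster, so [i] is inserted between them. /k/ and /t/ form a stop–stop cluster, so [i] is inserted between them. /g/ and /p/ form a stop–stop cluster, so [i] is inserted between them. → [hutibokitugipu].
/zevadgoiloletduu/: /d/ and /g/ form a stop–stop cluster, so [i] is inserted between them. /t/ and /d/ form a stop–stop cluster, so [i] is inserted between them. → [zevadigoiloletiduu].

ropigitikoivo, hutibokitugipu, zevadigoiloletiduu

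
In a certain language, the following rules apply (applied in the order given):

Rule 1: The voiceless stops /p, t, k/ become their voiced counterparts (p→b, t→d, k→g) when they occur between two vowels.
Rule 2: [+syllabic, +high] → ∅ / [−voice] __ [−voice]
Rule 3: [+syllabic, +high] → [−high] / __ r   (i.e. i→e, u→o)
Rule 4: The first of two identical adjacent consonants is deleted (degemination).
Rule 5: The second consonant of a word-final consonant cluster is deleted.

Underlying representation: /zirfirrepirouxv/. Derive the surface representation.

Rule 1 (intervocalic voicing): /p/ is a voiceless stop between vowels /e/ and /i/, so it voices to [b]. /zirfirrepirouxv/ → zirfirrebirouxv.
Rule 2 (high vowel syncope): no segment meets the environment; /zirfirrebirouxv/ is unchanged.
Rule 3 (pre-rhotic lowering): /i/ is a high vowel immediately before /r/, so it lowers to [e]. /i/ is a high vowel immediately before /r/, so it lowers to [e]. /i/ is a high vowel immediately before /r/, so it lowers to [e]. /zirfirrebirouxv/ → zerferreberouxv.
Rule 4 (degemination): /rr/ is a geminate; the first /r/ deletes. /zerferreberouxv/ → zerfereberouxv.
Rule 5 (final cluster simplification): /v/ is the second consonant of a word-final cluster /xv/, so it deletes. /zerfereberouxv/ → zerfereberoux.

zerfereberoux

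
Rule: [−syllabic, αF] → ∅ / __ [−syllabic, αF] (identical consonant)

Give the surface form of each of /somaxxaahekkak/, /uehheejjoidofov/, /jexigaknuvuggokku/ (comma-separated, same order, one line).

somaxaahekak, ueheejoidofov, jexigaknuvugoku

/somaxxaahekkak/: /xx/ is a geminate; the first /x/ deletes. /kk/ is a geminate; the first /k/ deletes. → [somaxaahekak].
/uehheejjoidofov/: /hh/ is a geminate; the first /h/ deletes. /jj/ is a geminate; the first /j/ deletes. → [ueheejoidofov].
/jexigaknuvuggokku/: /gg/ is a geminate; the first /g/ deletes. /kk/ is a geminate; the first /k/ deletes. → [jexigaknuvugoku].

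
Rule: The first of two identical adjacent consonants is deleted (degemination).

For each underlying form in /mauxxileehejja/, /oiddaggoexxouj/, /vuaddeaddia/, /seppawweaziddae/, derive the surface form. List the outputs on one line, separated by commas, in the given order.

/mauxxileehejja/: /xx/ is a geminate; the first /x/ deletes. /jj/ is a geminate; the first /j/ deletes. → [mauxileeheja].
/oiddaggoexxouj/: /dd/ is a geminate; the first /d/ deletes. /gg/ is a geminate; the first /g/ deletes. /xx/ is a geminate; the first /x/ deletes. → [oidagoexouj].
/vuaddeaddia/: /dd/ is a geminate; the first /d/ deletes. /dd/ is a geminate; the first /d/ deletes. → [vuadeadia].
/seppawweaziddae/: /pp/ is a geminate; the first /p/ deletes. /ww/ is a geminate; the first /w/ deletes. /dd/ is a geminate; the first /d/ deletes. → [sepaweazidae].

mauxileeheja, oidagoexouj, vuadeadia, sepaweazidae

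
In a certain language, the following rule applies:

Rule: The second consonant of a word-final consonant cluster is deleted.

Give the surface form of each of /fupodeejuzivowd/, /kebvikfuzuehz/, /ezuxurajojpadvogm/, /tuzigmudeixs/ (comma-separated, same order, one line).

fupodeejuzivow, kebvikfuzueh, ezuxurajojpadvog, tuzigmudeix

/fupodeejuzivowd/: /d/ is the second consonant of a word-final cluster /wd/, so it deletes. → [fupodeejuzivow].
/kebvikfuzuehz/: /z/ is the second consonant of a word-final cluster /hz/, so it deletes. → [kebvikfuzueh].
/ezuxurajojpadvogm/: /m/ is the second consonant of a word-final cluster /gm/, so it deletes. → [ezuxurajojpadvog].
/tuzigmudeixs/: /s/ is the second consonant of a word-final cluster /xs/, so it deletes. → [tuzigmudeix].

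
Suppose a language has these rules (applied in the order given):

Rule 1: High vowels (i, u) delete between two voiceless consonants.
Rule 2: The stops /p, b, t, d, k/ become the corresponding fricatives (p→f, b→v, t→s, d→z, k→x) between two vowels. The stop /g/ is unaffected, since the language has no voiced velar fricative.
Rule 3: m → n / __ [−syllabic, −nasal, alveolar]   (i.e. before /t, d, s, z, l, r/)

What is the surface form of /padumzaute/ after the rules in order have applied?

pazunzause

Rule 1 (high vowel syncope): no segment meets the environment; /padumzaute/ is unchanged.
Rule 2 (intervocalic spirantization): /d/ is a stop between vowels /a/ and /u/, so it spirantizes to the fricative [z]. /t/ is a stop between vowels /u/ and /e/, so it spirantizes to the fricative [s]. /padumzaute/ → pazumzause.
Rule 3 (nasal place assimilation): /m/ precedes the alveolar consonant /z/, so it assimilates in place to [n]. /pazumzause/ → pazunzause.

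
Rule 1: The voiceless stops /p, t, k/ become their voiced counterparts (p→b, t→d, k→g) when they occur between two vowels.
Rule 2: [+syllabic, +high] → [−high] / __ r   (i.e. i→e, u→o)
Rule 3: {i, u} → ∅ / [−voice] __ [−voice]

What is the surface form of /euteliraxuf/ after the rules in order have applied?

eudeleraxf

Rule 1 (intervocalic voicing): /t/ is a voiceless stop between vowels /u/ and /e/, so it voices to [d]. /euteliraxuf/ → eudeliraxuf.
Rule 2 (pre-rhotic lowering): /i/ is a high vowel immediately before /r/, so it lowers to [e]. /eudeliraxuf/ → eudeleraxuf.
Rule 3 (high vowel syncope): /u/ is a high vowel flanked by voiceless consonants /x/ and /f/, so it deletes. /eudeleraxuf/ → eudeleraxf.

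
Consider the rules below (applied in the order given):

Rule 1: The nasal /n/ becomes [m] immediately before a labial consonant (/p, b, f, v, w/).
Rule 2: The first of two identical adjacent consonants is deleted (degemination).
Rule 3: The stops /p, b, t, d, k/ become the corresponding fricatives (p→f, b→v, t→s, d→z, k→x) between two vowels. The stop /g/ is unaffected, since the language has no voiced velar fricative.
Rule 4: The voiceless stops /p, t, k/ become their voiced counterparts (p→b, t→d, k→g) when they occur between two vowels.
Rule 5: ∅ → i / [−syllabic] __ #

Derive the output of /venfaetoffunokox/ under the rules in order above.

vemfaesofunoxoxi

Rule 1 (nasal place assimilation): /n/ precedes the labial consonant /f/, so it assimilates in place to [m]. /venfaetoffunokox/ → vemfaetoffunokox.
Rule 2 (degemination): /ff/ is a geminate; the first /f/ deletes. /vemfaetoffunokox/ → vemfaetofunokox.
Rule 3 (intervocalic spirantization): /t/ is a stop between vowels /e/ and /o/, so it spirantizes to the fricative [s]. /k/ is a stop between vowels /o/ and /o/, so it spirantizes to the fricative [x]. /vemfaetofunokox/ → vemfaesofunoxox.
Rule 4 (intervocalic voicing): no segment meets the environment; /vemfaesofunoxox/ is unchanged.
Rule 5 (final i-epenthesis): the form ends in the consonant /x/, so [i] is inserted word-finally. /vemfaesofunoxox/ → vemfaesofunoxoxi.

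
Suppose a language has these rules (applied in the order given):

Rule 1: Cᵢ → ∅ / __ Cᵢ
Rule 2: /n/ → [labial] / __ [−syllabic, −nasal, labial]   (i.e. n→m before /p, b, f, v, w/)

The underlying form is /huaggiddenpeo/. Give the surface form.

huagidempeo

Rule 1 (degemination): /gg/ is a geminate; the first /g/ deletes. /dd/ is a geminate; the first /d/ deletes. /huaggiddenpeo/ → huagidenpeo.
Rule 2 (nasal place assimilation): /n/ precedes the labial consonant /p/, so it assimilates in place to [m]. /huagidenpeo/ → huagidempeo.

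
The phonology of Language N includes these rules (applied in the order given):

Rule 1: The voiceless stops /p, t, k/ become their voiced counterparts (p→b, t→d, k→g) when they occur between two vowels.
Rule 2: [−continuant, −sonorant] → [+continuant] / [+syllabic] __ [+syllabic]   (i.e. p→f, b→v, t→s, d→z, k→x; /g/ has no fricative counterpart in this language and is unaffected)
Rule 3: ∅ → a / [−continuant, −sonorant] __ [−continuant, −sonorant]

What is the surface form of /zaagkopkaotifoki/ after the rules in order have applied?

zaagakopakaozifogi

Rule 1 (intervocalic voicing): /t/ is a voiceless stop between vowels /o/ and /i/, so it voices to [d]. /k/ is a voiceless stop between vowels /o/ and /i/, so it voices to [g]. /zaagkopkaotifoki/ → zaagkopkaodifogi.
Rule 2 (intervocalic spirantization): /d/ is a stop between vowels /o/ and /i/, so it spirantizes to the fricative [z]. /zaagkopkaodifogi/ → zaagkopkaozifogi.
Rule 3 (stop-cluster a-epenthesis): /g/ and /k/ form a stop–stop cluster, so [a] is inserted between them. /p/ and /k/ form a stop–stop cluster, so [a] is inserted between them. /zaagkopkaozifogi/ → zaagakopakaozifogi.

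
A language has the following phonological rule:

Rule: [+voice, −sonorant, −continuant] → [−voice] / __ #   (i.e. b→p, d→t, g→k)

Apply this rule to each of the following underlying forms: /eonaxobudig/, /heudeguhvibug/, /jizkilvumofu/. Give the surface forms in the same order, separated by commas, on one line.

eonaxobudik, heudeguhvibuk, jizkilvumofu

/eonaxobudig/: /g/ is a voiced stop in word-final position, so it devoices to [k]. → [eonaxobudik].
/heudeguhvibug/: /g/ is a voiced stop in word-final position, so it devoices to [k]. → [heudeguhvibuk].
/jizkilvumofu/: the rule's environment is not met; surfaces unchanged as [jizkilvumofu].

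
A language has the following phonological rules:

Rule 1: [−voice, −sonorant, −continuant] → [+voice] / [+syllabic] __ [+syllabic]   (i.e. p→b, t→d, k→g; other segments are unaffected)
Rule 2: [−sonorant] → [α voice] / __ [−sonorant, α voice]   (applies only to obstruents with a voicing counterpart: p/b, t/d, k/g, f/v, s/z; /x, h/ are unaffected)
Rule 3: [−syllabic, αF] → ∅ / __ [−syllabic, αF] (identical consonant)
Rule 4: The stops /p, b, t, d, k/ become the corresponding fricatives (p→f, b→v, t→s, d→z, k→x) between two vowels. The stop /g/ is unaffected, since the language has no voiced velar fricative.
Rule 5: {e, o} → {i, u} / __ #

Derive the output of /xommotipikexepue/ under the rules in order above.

xomozivigexevui

Rule 1 (intervocalic voicing): /t/ is a voiceless stop between vowels /o/ and /i/, so it voices to [d]. /p/ is a voiceless stop between vowels /i/ and /i/, so it voices to [b]. /k/ is a voiceless stop between vowels /i/ and /e/, so it voices to [g]. /p/ is a voiceless stop between vowels /e/ and /u/, so it voices to [b]. /xommotipikexepue/ → xommodibigexebue.
Rule 2 (regressive voicing assimilation): no segment meets the environment; /xommodibigexebue/ is unchanged.
Rule 3 (degemination): /mm/ is a geminate; the first /m/ deletes. /xommodibigexebue/ → xomodibigexebue.
Rule 4 (intervocalic spirantization): /d/ is a stop between vowels /o/ and /i/, so it spirantizes to the fricative [z]. /b/ is a stop between vowels /i/ and /i/, so it spirantizes to the fricative [v]. /b/ is a stop between vowels /e/ and /u/, so it spirantizes to the fricative [v]. /xomodibigexebue/ → xomozivigexevue.
Rule 5 (final vowel raising): /e/ is a mid vowel in word-final position, so it raises to [i]. /xomozivigexevue/ → xomozivigexevui.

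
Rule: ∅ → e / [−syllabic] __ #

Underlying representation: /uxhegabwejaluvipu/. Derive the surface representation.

uxhegabwejaluvipu

No segment of /uxhegabwejaluvipu/ meets the structural description of the rule, so the form surfaces unchanged.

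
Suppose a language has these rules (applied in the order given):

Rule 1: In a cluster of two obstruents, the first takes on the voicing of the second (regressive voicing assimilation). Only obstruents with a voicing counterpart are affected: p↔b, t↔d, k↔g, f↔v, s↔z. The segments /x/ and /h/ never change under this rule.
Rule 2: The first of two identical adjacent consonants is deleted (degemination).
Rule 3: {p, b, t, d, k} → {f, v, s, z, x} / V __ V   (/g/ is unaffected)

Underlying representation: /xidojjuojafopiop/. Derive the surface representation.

Rule 1 (regressive voicing assimilation): no segment meets the environment; /xidojjuojafopiop/ is unchanged.
Rule 2 (degemination): /jj/ is a geminate; the first /j/ deletes. /xidojjuojafopiop/ → xidojuojafopiop.
Rule 3 (intervocalic spirantization): /d/ is a stop between vowels /i/ and /o/, so it spirantizes to the fricative [z]. /p/ is a stop between vowels /o/ and /i/, so it spirantizes to the fricative [f]. /xidojuojafopiop/ → xizojuojafofiop.

xizojuojafofiop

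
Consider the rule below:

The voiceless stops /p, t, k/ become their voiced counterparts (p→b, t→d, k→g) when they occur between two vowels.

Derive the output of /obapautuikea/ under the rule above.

/p/ is a voiceless stop between vowels /a/ and /a/, so it voices to [b].
/t/ is a voiceless stop between vowels /u/ and /u/, so it voices to [d].
/k/ is a voiceless stop between vowels /i/ and /e/, so it voices to [g].
Surface form: [obabauduigea].

obabauduigea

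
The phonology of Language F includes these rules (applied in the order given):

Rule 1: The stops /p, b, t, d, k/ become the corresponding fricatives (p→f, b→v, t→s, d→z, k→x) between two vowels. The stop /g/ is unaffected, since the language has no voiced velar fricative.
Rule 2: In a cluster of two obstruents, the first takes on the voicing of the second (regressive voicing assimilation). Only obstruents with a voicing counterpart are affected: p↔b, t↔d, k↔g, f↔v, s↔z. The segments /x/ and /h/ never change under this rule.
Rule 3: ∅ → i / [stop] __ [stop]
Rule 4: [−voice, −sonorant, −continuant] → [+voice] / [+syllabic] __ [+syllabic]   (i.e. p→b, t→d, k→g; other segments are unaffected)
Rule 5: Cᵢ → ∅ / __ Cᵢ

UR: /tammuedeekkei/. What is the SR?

tamuezeegigei

Rule 1 (intervocalic spirantization): /d/ is a stop between vowels /e/ and /e/, so it spirantizes to the fricative [z]. /tammuedeekkei/ → tammuezeekkei.
Rule 2 (regressive voicing assimilation): no segment meets the environment; /tammuezeekkei/ is unchanged.
Rule 3 (stop-cluster i-epenthesis): /k/ and /k/ form a stop–stop cluster, so [i] is inserted between them. /tammuezeekkei/ → tammuezeekikei.
Rule 4 (intervocalic voicing): /k/ is a voiceless stop between vowels /e/ and /i/, so it voices to [g]. /k/ is a voiceless stop between vowels /i/ and /e/, so it voices to [g]. /tammuezeekikei/ → tammuezeegigei.
Rule 5 (degemination): /mm/ is a geminate; the first /m/ deletes. /tammuezeegigei/ → tamuezeegigei.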